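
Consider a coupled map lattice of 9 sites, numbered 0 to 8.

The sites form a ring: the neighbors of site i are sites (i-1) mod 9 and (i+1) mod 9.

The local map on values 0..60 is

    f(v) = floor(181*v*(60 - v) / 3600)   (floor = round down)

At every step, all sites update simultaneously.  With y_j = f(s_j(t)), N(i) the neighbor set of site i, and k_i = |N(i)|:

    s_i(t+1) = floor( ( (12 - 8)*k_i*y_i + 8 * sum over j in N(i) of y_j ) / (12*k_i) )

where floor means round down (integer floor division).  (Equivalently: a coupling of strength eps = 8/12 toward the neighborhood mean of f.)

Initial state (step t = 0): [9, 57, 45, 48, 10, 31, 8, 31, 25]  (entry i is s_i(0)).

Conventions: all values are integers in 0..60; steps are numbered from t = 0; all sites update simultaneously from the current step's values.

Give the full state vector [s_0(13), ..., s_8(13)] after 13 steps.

Answer: [38, 38, 38, 38, 38, 38, 38, 38, 38]

Derivation:
t=0: [9, 57, 45, 48, 10, 31, 8, 31, 25]
t=1: [24, 21, 23, 28, 32, 30, 36, 36, 37]
t=2: [42, 42, 42, 44, 45, 44, 43, 42, 42]
t=3: [38, 38, 37, 35, 34, 34, 36, 37, 38]
t=4: [42, 42, 42, 43, 43, 43, 43, 42, 42]
t=5: [38, 38, 37, 36, 36, 36, 36, 37, 38]
t=6: [42, 42, 42, 42, 43, 43, 42, 42, 42]
t=7: [38, 38, 38, 37, 36, 36, 37, 38, 38]
t=8: [42, 42, 42, 42, 42, 42, 42, 42, 42]
t=9: [38, 38, 38, 38, 38, 38, 38, 38, 38]
t=10: [42, 42, 42, 42, 42, 42, 42, 42, 42]
t=11: [38, 38, 38, 38, 38, 38, 38, 38, 38]
t=12: [42, 42, 42, 42, 42, 42, 42, 42, 42]
t=13: [38, 38, 38, 38, 38, 38, 38, 38, 38]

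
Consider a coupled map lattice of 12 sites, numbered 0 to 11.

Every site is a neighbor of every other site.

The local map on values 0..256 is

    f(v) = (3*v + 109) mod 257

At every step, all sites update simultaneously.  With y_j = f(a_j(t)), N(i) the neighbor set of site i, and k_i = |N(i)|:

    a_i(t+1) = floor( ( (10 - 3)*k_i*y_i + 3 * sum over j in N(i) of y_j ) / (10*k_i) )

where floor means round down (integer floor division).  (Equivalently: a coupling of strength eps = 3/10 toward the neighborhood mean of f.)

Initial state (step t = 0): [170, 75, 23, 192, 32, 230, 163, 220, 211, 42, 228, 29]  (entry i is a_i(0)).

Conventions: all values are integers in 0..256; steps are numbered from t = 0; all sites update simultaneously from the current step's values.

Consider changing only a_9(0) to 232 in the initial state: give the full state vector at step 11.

Simulating step by step:
t=0: [170, 75, 23, 192, 32, 230, 163, 220, 211, 232, 228, 29]
t=1: [113, 94, 162, 158, 181, 62, 99, 214, 196, 66, 57, 175]
t=2: [167, 128, 93, 84, 131, 64, 138, 197, 161, 72, 54, 119]
t=3: [103, 197, 126, 108, 203, 68, 44, 163, 91, 84, 48, 179]
t=4: [161, 178, 207, 171, 190, 90, 215, 109, 137, 123, 223, 142]
t=5: [93, 127, 186, 113, 151, 122, 202, 161, 44, 189, 45, 54]
t=6: [140, 208, 155, 180, 84, 198, 187, 104, 214, 161, 216, 61]
t=7: [54, 191, 84, 135, 114, 171, 149, 154, 204, 97, 208, 68]
t=8: [45, 148, 105, 35, 166, 108, 64, 74, 175, 131, 183, 73]
t=9: [208, 70, 156, 188, 107, 162, 74, 94, 125, 209, 141, 92]
t=10: [189, 84, 84, 149, 158, 97, 92, 132, 195, 191, 54, 128]
t=11: [152, 113, 113, 71, 90, 139, 129, 210, 164, 156, 53, 202]

Answer: [152, 113, 113, 71, 90, 139, 129, 210, 164, 156, 53, 202]
Key observation: This trace re-runs the system from the modified initial state.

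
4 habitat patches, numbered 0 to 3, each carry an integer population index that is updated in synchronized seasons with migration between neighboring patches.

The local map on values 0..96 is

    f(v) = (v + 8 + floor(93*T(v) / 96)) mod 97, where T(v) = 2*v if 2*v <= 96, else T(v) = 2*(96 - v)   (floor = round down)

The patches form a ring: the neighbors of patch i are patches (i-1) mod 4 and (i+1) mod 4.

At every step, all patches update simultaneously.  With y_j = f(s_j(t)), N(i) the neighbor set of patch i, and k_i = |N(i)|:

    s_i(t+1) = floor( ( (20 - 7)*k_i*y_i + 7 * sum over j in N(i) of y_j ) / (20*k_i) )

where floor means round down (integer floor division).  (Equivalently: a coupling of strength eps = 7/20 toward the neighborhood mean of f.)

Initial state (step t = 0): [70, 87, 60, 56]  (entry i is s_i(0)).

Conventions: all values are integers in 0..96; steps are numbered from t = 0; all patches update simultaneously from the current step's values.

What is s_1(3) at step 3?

Answer: s_1(3) = 42

Derivation:
t=0: [70, 87, 60, 56]
t=1: [30, 22, 36, 41]
t=2: [80, 66, 28, 39]
t=3: [24, 42, 69, 35]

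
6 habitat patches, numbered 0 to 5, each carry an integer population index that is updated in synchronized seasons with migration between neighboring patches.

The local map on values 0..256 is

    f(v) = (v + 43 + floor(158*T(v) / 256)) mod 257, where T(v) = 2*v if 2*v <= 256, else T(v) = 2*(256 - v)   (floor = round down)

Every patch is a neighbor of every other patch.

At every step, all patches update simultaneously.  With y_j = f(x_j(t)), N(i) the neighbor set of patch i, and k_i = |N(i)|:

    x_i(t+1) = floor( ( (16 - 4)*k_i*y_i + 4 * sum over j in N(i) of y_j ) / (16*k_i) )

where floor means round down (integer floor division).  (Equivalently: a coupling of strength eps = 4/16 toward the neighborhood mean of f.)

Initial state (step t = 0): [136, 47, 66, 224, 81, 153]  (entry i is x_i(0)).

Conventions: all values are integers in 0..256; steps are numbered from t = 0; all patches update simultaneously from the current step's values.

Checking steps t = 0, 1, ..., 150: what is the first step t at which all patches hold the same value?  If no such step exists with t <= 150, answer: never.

Answer: never
Key observation: The state at step 10 reappears at step 12 — the system is in a cycle of period 2 from step 10 on.  No step 0..12 is synchronized, and the cycle repeats forever, so no step up to 150 (or ever) has all patches equal.

Derivation:
t=0: [136, 47, 66, 224, 81, 153]  (not all equal)
t=1: [86, 140, 170, 71, 193, 83]  (not all equal)
t=2: [207, 90, 85, 183, 81, 202]  (not all equal)
t=3: [80, 214, 205, 84, 199, 81]  (not all equal)
t=4: [196, 77, 78, 202, 80, 197]  (not all equal)
t=5: [80, 191, 192, 78, 195, 79]  (not all equal)
t=6: [196, 81, 81, 193, 80, 194]  (not all equal)
t=7: [80, 197, 197, 80, 196, 80]  (not all equal)
t=8: [196, 79, 79, 196, 80, 196]  (not all equal)
t=9: [80, 194, 194, 80, 196, 80]  (not all equal)
t=10: [196, 80, 80, 196, 80, 196]  (not all equal)
t=11: [80, 196, 196, 80, 196, 80]  (not all equal)
t=12: [196, 80, 80, 196, 80, 196]  (not all equal)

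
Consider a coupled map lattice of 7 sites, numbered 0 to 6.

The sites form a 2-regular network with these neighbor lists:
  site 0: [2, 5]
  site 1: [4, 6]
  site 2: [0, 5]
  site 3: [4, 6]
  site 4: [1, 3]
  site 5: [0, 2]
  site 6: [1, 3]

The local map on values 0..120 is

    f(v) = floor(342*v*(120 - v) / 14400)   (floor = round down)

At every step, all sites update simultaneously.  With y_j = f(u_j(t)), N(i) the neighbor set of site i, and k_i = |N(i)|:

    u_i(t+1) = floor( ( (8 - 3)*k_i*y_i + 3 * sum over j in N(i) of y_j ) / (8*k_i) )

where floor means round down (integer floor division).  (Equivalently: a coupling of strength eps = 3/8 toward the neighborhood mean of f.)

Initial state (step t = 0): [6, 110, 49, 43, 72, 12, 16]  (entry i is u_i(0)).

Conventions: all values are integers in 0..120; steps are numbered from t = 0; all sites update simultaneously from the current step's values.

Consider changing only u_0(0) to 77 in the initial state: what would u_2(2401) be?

Simulating step by step:
t=0: [77, 110, 49, 43, 72, 12, 16]
t=1: [69, 38, 71, 71, 70, 48, 43]
t=2: [82, 76, 82, 81, 81, 82, 78]
t=3: [74, 77, 74, 75, 75, 74, 77]
t=4: [80, 78, 80, 79, 79, 80, 78]
t=5: [76, 76, 76, 76, 76, 76, 76]
t=6: [79, 79, 79, 79, 79, 79, 79]
t=7: [76, 76, 76, 76, 76, 76, 76]

Answer: u_2(2401) = 76
Key observation: The state at step 5, [76, 76, 76, 76, 76, 76, 76], reappears at step 7: the system is in a cycle of period 2 from step 5 on.  Therefore the state at step 2401 equals the state at step 5 + ((2401 - 5) mod 2) = 5, which is [76, 76, 76, 76, 76, 76, 76].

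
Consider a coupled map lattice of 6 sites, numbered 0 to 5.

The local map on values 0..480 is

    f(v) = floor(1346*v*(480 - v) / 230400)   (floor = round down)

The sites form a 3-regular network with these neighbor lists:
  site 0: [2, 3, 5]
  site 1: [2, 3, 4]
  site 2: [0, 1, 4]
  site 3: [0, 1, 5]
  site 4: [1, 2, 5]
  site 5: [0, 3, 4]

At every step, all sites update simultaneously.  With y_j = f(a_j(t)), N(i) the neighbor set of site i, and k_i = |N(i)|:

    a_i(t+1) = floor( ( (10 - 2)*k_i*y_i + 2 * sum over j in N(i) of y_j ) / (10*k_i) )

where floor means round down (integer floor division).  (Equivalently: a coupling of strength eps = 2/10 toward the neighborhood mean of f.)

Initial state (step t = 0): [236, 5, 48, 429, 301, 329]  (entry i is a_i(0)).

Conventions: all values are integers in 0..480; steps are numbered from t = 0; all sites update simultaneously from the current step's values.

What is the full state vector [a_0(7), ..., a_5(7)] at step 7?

Answer: [310, 308, 311, 310, 309, 308]

Derivation:
t=0: [236, 5, 48, 429, 301, 329]
t=1: [304, 47, 141, 144, 279, 283]
t=2: [308, 153, 273, 275, 309, 321]
t=3: [311, 298, 324, 323, 307, 301]
t=4: [305, 312, 298, 299, 309, 312]
t=5: [311, 307, 314, 314, 308, 307]
t=6: [306, 309, 304, 305, 308, 309]
t=7: [310, 308, 311, 310, 309, 308]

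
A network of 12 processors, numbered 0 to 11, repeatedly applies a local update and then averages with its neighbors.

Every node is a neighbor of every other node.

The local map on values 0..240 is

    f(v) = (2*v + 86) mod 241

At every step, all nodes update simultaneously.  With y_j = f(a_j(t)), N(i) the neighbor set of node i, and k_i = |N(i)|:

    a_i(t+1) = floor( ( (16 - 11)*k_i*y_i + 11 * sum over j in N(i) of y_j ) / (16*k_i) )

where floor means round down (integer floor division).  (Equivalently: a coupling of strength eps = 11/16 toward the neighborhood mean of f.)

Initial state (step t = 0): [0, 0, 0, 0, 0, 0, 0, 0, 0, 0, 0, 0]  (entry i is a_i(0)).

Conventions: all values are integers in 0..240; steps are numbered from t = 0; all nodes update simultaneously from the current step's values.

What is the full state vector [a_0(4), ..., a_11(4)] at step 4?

Simulating step by step:
t=0: [0, 0, 0, 0, 0, 0, 0, 0, 0, 0, 0, 0]
t=1: [86, 86, 86, 86, 86, 86, 86, 86, 86, 86, 86, 86]
t=2: [17, 17, 17, 17, 17, 17, 17, 17, 17, 17, 17, 17]
t=3: [120, 120, 120, 120, 120, 120, 120, 120, 120, 120, 120, 120]
t=4: [85, 85, 85, 85, 85, 85, 85, 85, 85, 85, 85, 85]

Answer: [85, 85, 85, 85, 85, 85, 85, 85, 85, 85, 85, 85]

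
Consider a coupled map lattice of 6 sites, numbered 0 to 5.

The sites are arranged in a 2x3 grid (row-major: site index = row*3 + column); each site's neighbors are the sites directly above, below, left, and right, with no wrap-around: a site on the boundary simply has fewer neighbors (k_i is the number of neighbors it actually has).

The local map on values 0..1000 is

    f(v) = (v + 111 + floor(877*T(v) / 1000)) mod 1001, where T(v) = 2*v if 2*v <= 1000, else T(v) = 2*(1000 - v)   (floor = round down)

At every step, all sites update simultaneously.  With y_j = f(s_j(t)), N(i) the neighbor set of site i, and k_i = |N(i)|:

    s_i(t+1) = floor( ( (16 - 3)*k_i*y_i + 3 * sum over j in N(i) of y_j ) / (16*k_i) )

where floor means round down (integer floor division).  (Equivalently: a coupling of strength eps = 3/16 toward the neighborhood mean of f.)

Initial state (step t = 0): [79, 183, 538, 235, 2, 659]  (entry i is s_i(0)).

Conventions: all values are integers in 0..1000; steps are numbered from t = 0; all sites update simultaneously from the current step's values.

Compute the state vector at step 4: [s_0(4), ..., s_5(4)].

Simulating step by step:
t=0: [79, 183, 538, 235, 2, 659]
t=1: [395, 555, 464, 657, 202, 352]
t=2: [236, 439, 363, 380, 597, 163]
t=3: [662, 339, 170, 236, 400, 503]
t=4: [371, 107, 519, 671, 251, 467]

Answer: [371, 107, 519, 671, 251, 467]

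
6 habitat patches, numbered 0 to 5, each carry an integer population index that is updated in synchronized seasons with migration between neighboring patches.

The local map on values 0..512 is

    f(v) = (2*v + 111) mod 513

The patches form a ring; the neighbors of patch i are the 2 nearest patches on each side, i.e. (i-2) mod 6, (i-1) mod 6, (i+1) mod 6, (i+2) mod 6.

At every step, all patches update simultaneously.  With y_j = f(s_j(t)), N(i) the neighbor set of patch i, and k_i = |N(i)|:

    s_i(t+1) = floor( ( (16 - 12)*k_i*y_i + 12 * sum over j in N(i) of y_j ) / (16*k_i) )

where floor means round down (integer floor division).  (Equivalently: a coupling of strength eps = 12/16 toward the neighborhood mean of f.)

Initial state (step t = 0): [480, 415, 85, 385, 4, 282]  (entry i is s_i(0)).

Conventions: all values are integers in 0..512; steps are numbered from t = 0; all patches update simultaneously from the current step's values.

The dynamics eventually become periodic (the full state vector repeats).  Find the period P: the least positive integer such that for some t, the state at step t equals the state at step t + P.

Answer: 18
Key observation: The state at step 13, [498, 498, 498, 498, 498, 498], reappears at step 31 — and no state repeats earlier — so the cycle the system enters has period 18.

Derivation:
t=0: [480, 415, 85, 385, 4, 282]
t=1: [196, 267, 250, 277, 190, 220]
t=2: [268, 181, 264, 180, 271, 249]
t=3: [190, 273, 259, 274, 190, 252]
t=4: [282, 196, 267, 196, 283, 264]
t=5: [213, 298, 282, 299, 214, 281]
t=6: [107, 150, 123, 150, 108, 122]
t=7: [353, 374, 365, 374, 353, 365]
t=8: [320, 331, 325, 331, 320, 325]
t=9: [245, 251, 248, 251, 245, 248]
t=10: [92, 95, 94, 95, 92, 94]
t=11: [297, 299, 298, 299, 297, 298]
t=12: [193, 194, 194, 194, 193, 194]
t=13: [498, 498, 498, 498, 498, 498]
t=14: [81, 81, 81, 81, 81, 81]
t=15: [273, 273, 273, 273, 273, 273]
t=16: [144, 144, 144, 144, 144, 144]
t=17: [399, 399, 399, 399, 399, 399]
t=18: [396, 396, 396, 396, 396, 396]
t=19: [390, 390, 390, 390, 390, 390]
t=20: [378, 378, 378, 378, 378, 378]
t=21: [354, 354, 354, 354, 354, 354]
t=22: [306, 306, 306, 306, 306, 306]
t=23: [210, 210, 210, 210, 210, 210]
t=24: [18, 18, 18, 18, 18, 18]
t=25: [147, 147, 147, 147, 147, 147]
t=26: [405, 405, 405, 405, 405, 405]
t=27: [408, 408, 408, 408, 408, 408]
t=28: [414, 414, 414, 414, 414, 414]
t=29: [426, 426, 426, 426, 426, 426]
t=30: [450, 450, 450, 450, 450, 450]
t=31: [498, 498, 498, 498, 498, 498]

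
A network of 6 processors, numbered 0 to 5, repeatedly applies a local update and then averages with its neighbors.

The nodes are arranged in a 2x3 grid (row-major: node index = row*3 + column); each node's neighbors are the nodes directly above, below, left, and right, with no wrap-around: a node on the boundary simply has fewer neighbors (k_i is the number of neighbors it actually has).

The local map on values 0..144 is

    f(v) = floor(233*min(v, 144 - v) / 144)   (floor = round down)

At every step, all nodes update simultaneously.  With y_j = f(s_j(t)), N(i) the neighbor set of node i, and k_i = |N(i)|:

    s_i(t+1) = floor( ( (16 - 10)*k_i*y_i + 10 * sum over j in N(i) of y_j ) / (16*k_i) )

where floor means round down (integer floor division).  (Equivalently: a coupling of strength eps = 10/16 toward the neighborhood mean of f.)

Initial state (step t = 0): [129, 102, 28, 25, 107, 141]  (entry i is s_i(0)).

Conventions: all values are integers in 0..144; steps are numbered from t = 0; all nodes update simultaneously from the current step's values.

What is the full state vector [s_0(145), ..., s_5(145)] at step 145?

Answer: [91, 90, 91, 91, 90, 91]
Key observation: The state at step 24, [57, 56, 57, 57, 56, 57], reappears at step 32: the system is in a cycle of period 8 from step 24 on.  Therefore the state at step 145 equals the state at step 24 + ((145 - 24) mod 8) = 25, which is [91, 90, 91, 91, 90, 91].

Derivation:
t=0: [129, 102, 28, 25, 107, 141]
t=1: [42, 51, 39, 40, 45, 34]
t=2: [70, 72, 66, 67, 68, 62]
t=3: [112, 112, 107, 110, 108, 105]
t=4: [52, 54, 57, 54, 56, 60]
t=5: [85, 88, 92, 87, 90, 93]
t=6: [92, 89, 85, 91, 87, 84]
t=7: [85, 89, 93, 86, 90, 94]
t=8: [92, 88, 83, 91, 87, 82]
t=9: [86, 90, 96, 86, 91, 96]
t=10: [91, 85, 80, 90, 85, 79]
t=11: [88, 94, 101, 88, 95, 101]
t=12: [86, 79, 72, 86, 79, 72]
t=13: [96, 104, 112, 96, 104, 112]
t=14: [72, 64, 55, 72, 64, 55]
t=15: [111, 102, 92, 111, 102, 92]
t=16: [57, 67, 78, 57, 67, 78]
t=17: [97, 104, 106, 97, 104, 106]
t=18: [72, 65, 61, 72, 65, 61]
t=19: [112, 105, 100, 112, 105, 100]
t=20: [54, 62, 68, 54, 62, 68]
t=21: [91, 99, 106, 91, 99, 106]
t=22: [80, 72, 64, 80, 72, 64]
t=23: [107, 110, 107, 107, 110, 107]
t=24: [57, 56, 57, 57, 56, 57]
t=25: [91, 90, 91, 91, 90, 91]
t=26: [85, 86, 85, 85, 86, 85]
t=27: [94, 93, 94, 94, 93, 94]
t=28: [80, 81, 80, 80, 81, 80]
t=29: [102, 101, 102, 102, 101, 102]
t=30: [67, 68, 67, 67, 68, 67]
t=31: [108, 109, 108, 108, 109, 108]
t=32: [57, 56, 57, 57, 56, 57]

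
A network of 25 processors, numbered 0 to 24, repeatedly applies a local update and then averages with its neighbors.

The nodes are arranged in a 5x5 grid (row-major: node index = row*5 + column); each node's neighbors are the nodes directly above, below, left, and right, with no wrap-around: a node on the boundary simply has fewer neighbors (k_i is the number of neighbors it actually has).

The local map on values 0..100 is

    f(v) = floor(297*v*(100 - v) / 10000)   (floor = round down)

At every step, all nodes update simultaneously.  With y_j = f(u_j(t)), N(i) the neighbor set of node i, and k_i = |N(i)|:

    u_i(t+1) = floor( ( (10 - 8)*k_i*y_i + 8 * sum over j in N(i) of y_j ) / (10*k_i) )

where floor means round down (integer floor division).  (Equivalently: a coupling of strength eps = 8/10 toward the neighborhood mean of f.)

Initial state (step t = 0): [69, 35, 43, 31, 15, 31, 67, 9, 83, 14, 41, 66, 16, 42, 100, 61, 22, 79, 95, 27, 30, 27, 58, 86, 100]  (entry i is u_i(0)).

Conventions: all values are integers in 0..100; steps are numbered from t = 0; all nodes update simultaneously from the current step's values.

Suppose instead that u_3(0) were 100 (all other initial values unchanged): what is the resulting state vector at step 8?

Answer: [68, 68, 67, 66, 66, 68, 68, 68, 66, 66, 69, 68, 68, 67, 66, 69, 68, 68, 67, 66, 69, 68, 68, 67, 66]
Key observation: This trace re-runs the system from the modified initial state.

Derivation:
t=0: [69, 35, 43, 100, 15, 31, 67, 9, 83, 14, 41, 66, 16, 42, 100, 61, 22, 79, 95, 27, 30, 27, 58, 86, 100]
t=1: [64, 66, 38, 40, 21, 65, 57, 48, 34, 27, 67, 58, 50, 33, 44, 62, 58, 44, 45, 15, 63, 60, 52, 29, 37]
t=2: [66, 68, 70, 63, 61, 68, 70, 71, 66, 61, 68, 71, 71, 70, 57, 68, 71, 73, 61, 64, 69, 71, 69, 69, 53]
t=3: [64, 63, 64, 66, 69, 64, 62, 62, 65, 69, 63, 61, 60, 66, 67, 62, 61, 62, 64, 70, 62, 62, 61, 67, 67]
t=4: [68, 68, 68, 66, 64, 68, 69, 68, 66, 64, 69, 69, 69, 67, 63, 69, 69, 69, 66, 65, 69, 69, 68, 67, 63]
t=5: [64, 63, 64, 66, 67, 63, 63, 64, 65, 67, 63, 63, 63, 65, 67, 63, 63, 63, 65, 67, 63, 63, 63, 66, 66]
t=6: [68, 68, 67, 66, 65, 68, 68, 68, 66, 65, 69, 69, 68, 67, 65, 69, 69, 68, 66, 65, 69, 69, 68, 67, 65]
t=7: [64, 64, 64, 66, 66, 63, 63, 64, 65, 66, 63, 63, 64, 65, 66, 63, 63, 64, 65, 66, 63, 63, 64, 65, 66]
t=8: [68, 68, 67, 66, 66, 68, 68, 68, 66, 66, 69, 68, 68, 67, 66, 69, 68, 68, 67, 66, 69, 68, 68, 67, 66]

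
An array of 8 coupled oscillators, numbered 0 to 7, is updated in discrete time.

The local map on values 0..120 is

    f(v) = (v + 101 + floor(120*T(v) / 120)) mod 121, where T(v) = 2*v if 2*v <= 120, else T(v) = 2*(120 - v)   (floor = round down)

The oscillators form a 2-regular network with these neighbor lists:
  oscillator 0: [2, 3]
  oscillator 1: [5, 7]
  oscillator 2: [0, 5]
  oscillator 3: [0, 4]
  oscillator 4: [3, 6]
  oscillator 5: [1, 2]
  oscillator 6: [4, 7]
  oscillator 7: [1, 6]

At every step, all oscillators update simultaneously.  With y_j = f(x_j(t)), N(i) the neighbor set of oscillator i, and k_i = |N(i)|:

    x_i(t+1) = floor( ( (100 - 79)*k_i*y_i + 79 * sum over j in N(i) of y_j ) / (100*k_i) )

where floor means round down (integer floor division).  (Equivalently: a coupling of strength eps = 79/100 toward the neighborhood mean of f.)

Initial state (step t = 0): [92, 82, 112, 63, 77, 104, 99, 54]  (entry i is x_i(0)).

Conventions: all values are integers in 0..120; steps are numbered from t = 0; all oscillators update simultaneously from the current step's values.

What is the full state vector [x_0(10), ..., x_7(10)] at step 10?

Answer: [25, 77, 42, 16, 31, 35, 57, 43]

Derivation:
t=0: [92, 82, 112, 63, 77, 104, 99, 54]
t=1: [58, 57, 71, 19, 18, 73, 16, 11]
t=2: [32, 21, 29, 34, 32, 28, 24, 25]
t=3: [74, 56, 69, 77, 68, 56, 62, 49]
t=4: [25, 18, 26, 26, 29, 28, 22, 26]
t=5: [57, 55, 59, 60, 55, 49, 59, 43]
t=6: [35, 50, 21, 29, 34, 24, 60, 46]
t=7: [61, 69, 63, 80, 59, 31, 87, 43]
t=8: [29, 78, 51, 33, 19, 41, 59, 39]
t=9: [50, 83, 69, 57, 53, 34, 60, 42]
t=10: [25, 77, 42, 16, 31, 35, 57, 43]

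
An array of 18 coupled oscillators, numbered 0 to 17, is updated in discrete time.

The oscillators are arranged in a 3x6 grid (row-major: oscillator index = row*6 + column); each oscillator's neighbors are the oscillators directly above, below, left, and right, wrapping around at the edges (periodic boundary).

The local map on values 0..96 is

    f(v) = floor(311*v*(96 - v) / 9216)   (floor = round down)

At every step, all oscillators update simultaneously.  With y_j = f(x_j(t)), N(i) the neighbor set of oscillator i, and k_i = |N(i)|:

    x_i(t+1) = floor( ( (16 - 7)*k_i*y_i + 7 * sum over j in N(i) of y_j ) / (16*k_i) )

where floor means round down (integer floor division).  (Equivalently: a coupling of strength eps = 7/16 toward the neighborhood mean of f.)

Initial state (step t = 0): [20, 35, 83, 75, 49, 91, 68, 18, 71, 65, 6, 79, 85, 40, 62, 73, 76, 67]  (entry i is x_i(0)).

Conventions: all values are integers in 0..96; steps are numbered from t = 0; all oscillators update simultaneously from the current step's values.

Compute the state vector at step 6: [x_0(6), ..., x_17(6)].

Answer: [76, 76, 76, 77, 77, 77, 76, 76, 76, 77, 77, 77, 76, 76, 76, 76, 77, 77]

Derivation:
t=0: [20, 35, 83, 75, 49, 91, 68, 18, 71, 65, 6, 79, 85, 40, 62, 73, 76, 67]
t=1: [48, 63, 48, 55, 58, 34, 55, 55, 57, 58, 36, 43, 45, 66, 64, 57, 52, 52]
t=2: [75, 71, 75, 75, 74, 73, 76, 74, 74, 74, 73, 75, 75, 69, 70, 74, 75, 76]
t=3: [53, 57, 54, 53, 54, 54, 51, 55, 54, 54, 54, 53, 53, 59, 58, 54, 53, 52]
t=4: [76, 75, 75, 76, 76, 76, 76, 75, 75, 76, 76, 76, 75, 73, 74, 75, 76, 76]
t=5: [51, 53, 52, 51, 51, 51, 51, 53, 52, 51, 51, 51, 52, 54, 53, 52, 51, 51]
t=6: [76, 76, 76, 77, 77, 77, 76, 76, 76, 77, 77, 77, 76, 76, 76, 76, 77, 77]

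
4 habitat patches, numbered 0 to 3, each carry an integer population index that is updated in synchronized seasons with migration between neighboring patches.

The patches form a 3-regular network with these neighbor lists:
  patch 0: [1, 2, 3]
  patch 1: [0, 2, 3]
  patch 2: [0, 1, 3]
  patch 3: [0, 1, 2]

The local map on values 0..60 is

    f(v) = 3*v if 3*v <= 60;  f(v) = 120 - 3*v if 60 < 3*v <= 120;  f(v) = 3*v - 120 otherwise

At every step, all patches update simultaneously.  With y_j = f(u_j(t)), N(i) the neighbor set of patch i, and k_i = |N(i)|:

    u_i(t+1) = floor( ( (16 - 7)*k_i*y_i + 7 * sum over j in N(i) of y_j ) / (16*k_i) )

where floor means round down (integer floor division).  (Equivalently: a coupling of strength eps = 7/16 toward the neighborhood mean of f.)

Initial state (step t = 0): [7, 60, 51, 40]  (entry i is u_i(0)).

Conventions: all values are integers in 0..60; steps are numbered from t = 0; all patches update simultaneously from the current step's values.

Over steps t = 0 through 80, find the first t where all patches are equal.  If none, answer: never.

Simulating step by step:
t=0: [7, 60, 51, 40]  (not all equal)
t=1: [25, 41, 30, 16]  (not all equal)
t=2: [37, 19, 30, 38]  (not all equal)
t=3: [18, 38, 27, 17]  (not all equal)
t=4: [44, 24, 38, 43]  (not all equal)
t=5: [15, 30, 13, 14]  (not all equal)
t=6: [41, 35, 39, 40]  (not all equal)
t=7: [4, 9, 4, 3]  (not all equal)
t=8: [13, 20, 13, 12]  (not all equal)
t=9: [41, 50, 41, 40]  (not all equal)
t=10: [6, 17, 6, 5]  (not all equal)
t=11: [22, 36, 22, 21]  (not all equal)
t=12: [48, 30, 48, 49]  (not all equal)
t=13: [25, 27, 25, 26]  (not all equal)
t=14: [43, 41, 43, 42]  (not all equal)
t=15: [7, 5, 7, 6]  (not all equal)
t=16: [19, 17, 19, 18]  (not all equal)
t=17: [55, 53, 55, 54]  (not all equal)
t=18: [43, 41, 43, 42]  (not all equal)

Answer: never
Key observation: The state at step 14 reappears at step 18 — the system is in a cycle of period 4 from step 14 on.  No step 0..18 is synchronized, and the cycle repeats forever, so no step up to 80 (or ever) has all patches equal.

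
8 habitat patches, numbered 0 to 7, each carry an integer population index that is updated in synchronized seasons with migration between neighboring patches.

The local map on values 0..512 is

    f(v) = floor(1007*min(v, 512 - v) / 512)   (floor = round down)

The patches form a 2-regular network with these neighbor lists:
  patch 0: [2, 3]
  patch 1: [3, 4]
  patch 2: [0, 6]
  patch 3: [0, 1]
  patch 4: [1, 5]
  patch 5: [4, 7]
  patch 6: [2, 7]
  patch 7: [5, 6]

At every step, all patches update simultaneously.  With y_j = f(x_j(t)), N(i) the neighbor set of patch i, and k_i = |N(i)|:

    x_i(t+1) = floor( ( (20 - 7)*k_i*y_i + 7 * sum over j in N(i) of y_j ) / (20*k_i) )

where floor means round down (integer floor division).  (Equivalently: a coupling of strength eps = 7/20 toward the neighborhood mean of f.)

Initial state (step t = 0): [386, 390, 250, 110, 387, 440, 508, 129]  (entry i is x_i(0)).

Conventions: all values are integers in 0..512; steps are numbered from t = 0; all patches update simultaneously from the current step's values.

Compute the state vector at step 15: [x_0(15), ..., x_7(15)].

Answer: [257, 415, 210, 406, 430, 433, 278, 302]

Derivation:
t=0: [386, 390, 250, 110, 387, 440, 508, 129]
t=1: [284, 236, 363, 225, 225, 178, 134, 190]
t=2: [419, 456, 314, 446, 429, 370, 287, 349]
t=3: [208, 122, 362, 134, 174, 265, 411, 334]
t=4: [363, 261, 297, 284, 349, 436, 241, 347]
t=5: [342, 454, 408, 428, 320, 209, 438, 319]
t=6: [281, 168, 216, 185, 336, 399, 196, 343]
t=7: [432, 338, 422, 373, 321, 262, 382, 322]
t=8: [180, 335, 187, 264, 389, 450, 262, 373]
t=9: [379, 353, 386, 439, 238, 168, 431, 284]
t=10: [237, 309, 234, 193, 416, 374, 224, 376]
t=11: [449, 358, 457, 397, 239, 255, 413, 297]
t=12: [138, 318, 125, 221, 446, 481, 218, 395]
t=13: [294, 346, 281, 396, 161, 101, 361, 234]
t=14: [397, 307, 421, 280, 297, 264, 352, 385]
t=15: [257, 415, 210, 406, 430, 433, 278, 302]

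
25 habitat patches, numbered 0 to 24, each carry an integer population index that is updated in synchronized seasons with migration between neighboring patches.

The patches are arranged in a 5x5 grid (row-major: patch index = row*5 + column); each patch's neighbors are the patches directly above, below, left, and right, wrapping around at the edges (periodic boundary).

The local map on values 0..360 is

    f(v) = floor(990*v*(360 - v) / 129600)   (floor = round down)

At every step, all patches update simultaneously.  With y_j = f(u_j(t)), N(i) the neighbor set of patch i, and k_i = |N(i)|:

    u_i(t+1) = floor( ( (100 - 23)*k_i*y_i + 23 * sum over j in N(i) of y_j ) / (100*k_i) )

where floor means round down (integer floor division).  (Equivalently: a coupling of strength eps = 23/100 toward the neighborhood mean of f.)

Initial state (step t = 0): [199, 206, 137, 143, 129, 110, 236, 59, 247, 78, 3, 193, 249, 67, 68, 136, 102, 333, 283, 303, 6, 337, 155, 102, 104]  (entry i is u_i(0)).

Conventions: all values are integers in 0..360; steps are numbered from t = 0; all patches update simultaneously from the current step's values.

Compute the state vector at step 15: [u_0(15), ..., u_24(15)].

Simulating step by step:
t=0: [199, 206, 137, 143, 129, 110, 236, 59, 247, 78, 3, 193, 249, 67, 68, 136, 102, 333, 283, 303, 6, 337, 155, 102, 104]
t=1: [227, 229, 228, 232, 223, 198, 219, 154, 203, 175, 54, 226, 196, 157, 142, 199, 189, 99, 159, 144, 54, 85, 218, 203, 189]
t=2: [224, 226, 229, 228, 233, 236, 235, 241, 242, 245, 151, 226, 241, 242, 230, 230, 238, 207, 240, 238, 148, 185, 230, 241, 237]
t=3: [231, 231, 228, 227, 225, 224, 224, 219, 218, 217, 237, 229, 220, 218, 227, 228, 224, 236, 221, 221, 237, 243, 229, 220, 222]
t=4: [227, 226, 229, 230, 232, 231, 231, 234, 235, 235, 223, 229, 234, 235, 230, 228, 230, 225, 233, 233, 223, 219, 228, 234, 233]
t=5: [229, 230, 228, 227, 226, 227, 227, 225, 224, 224, 231, 228, 225, 224, 227, 229, 228, 230, 226, 226, 232, 233, 229, 225, 226]
t=6: [228, 228, 229, 230, 230, 229, 229, 231, 231, 231, 227, 229, 231, 231, 230, 228, 228, 228, 230, 230, 226, 226, 228, 231, 230]
t=7: [229, 229, 228, 227, 228, 228, 228, 227, 227, 227, 229, 228, 227, 227, 228, 229, 229, 228, 227, 228, 230, 230, 229, 227, 228]
t=8: [228, 228, 229, 229, 229, 229, 229, 229, 230, 229, 229, 229, 229, 229, 229, 228, 228, 229, 229, 229, 228, 228, 229, 229, 229]
t=9: [229, 229, 229, 228, 229, 229, 229, 228, 228, 228, 229, 229, 229, 228, 229, 229, 229, 229, 229, 229, 229, 229, 229, 229, 229]
t=10: [229, 229, 229, 229, 229, 229, 229, 229, 229, 229, 229, 229, 229, 229, 229, 229, 229, 229, 229, 229, 229, 229, 229, 229, 229]
t=11: [229, 229, 229, 229, 229, 229, 229, 229, 229, 229, 229, 229, 229, 229, 229, 229, 229, 229, 229, 229, 229, 229, 229, 229, 229]
t=12: [229, 229, 229, 229, 229, 229, 229, 229, 229, 229, 229, 229, 229, 229, 229, 229, 229, 229, 229, 229, 229, 229, 229, 229, 229]
t=13: [229, 229, 229, 229, 229, 229, 229, 229, 229, 229, 229, 229, 229, 229, 229, 229, 229, 229, 229, 229, 229, 229, 229, 229, 229]
t=14: [229, 229, 229, 229, 229, 229, 229, 229, 229, 229, 229, 229, 229, 229, 229, 229, 229, 229, 229, 229, 229, 229, 229, 229, 229]
t=15: [229, 229, 229, 229, 229, 229, 229, 229, 229, 229, 229, 229, 229, 229, 229, 229, 229, 229, 229, 229, 229, 229, 229, 229, 229]

Answer: [229, 229, 229, 229, 229, 229, 229, 229, 229, 229, 229, 229, 229, 229, 229, 229, 229, 229, 229, 229, 229, 229, 229, 229, 229]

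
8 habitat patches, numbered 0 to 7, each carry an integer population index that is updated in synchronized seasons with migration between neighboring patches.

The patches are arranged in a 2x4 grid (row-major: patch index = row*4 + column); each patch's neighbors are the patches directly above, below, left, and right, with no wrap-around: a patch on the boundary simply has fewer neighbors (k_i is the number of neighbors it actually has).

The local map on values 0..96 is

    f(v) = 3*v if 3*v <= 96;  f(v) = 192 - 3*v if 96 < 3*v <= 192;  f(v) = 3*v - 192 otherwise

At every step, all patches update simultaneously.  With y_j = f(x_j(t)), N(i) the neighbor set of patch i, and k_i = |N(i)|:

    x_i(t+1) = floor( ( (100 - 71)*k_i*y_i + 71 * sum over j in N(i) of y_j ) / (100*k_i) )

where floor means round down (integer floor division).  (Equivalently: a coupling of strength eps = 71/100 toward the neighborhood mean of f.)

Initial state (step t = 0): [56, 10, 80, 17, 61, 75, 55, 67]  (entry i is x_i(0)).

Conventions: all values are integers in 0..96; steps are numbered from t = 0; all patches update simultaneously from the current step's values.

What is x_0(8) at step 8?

Simulating step by step:
t=0: [56, 10, 80, 17, 61, 75, 55, 67]
t=1: [20, 33, 39, 35, 22, 25, 29, 30]
t=2: [73, 76, 84, 83, 67, 79, 82, 87]
t=3: [23, 41, 52, 62, 28, 36, 56, 59]
t=4: [74, 64, 33, 19, 78, 66, 38, 15]
t=5: [23, 30, 58, 65, 24, 30, 56, 60]
t=6: [77, 67, 32, 11, 77, 70, 35, 13]
t=7: [28, 38, 58, 57, 31, 37, 61, 53]
t=8: [85, 65, 30, 24, 85, 66, 33, 20]

Answer: x_0(8) = 85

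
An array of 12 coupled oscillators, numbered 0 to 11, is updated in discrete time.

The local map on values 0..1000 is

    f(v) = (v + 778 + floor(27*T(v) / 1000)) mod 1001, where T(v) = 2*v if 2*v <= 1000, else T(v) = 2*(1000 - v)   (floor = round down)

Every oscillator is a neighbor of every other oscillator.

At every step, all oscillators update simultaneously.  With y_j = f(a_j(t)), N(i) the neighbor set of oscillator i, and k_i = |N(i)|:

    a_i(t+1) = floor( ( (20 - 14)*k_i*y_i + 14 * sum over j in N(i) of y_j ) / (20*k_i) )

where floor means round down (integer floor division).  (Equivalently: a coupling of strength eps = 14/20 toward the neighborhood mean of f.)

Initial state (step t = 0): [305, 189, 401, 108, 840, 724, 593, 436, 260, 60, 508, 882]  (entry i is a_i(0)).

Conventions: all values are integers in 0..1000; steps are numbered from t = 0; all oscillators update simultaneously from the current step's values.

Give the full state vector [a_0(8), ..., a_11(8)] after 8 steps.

Answer: [22, 22, 22, 22, 22, 22, 22, 22, 22, 22, 22, 22]

Derivation:
t=0: [305, 189, 401, 108, 840, 724, 593, 436, 260, 60, 508, 882]
t=1: [392, 600, 416, 579, 516, 490, 461, 424, 381, 567, 442, 526]
t=2: [260, 309, 266, 305, 291, 285, 277, 268, 257, 302, 273, 293]
t=3: [68, 80, 69, 79, 76, 74, 72, 70, 67, 78, 71, 76]
t=4: [853, 856, 853, 856, 855, 854, 854, 853, 853, 855, 854, 855]
t=5: [637, 638, 637, 638, 638, 638, 638, 637, 637, 638, 638, 638]
t=6: [433, 433, 433, 433, 433, 433, 433, 433, 433, 433, 433, 433]
t=7: [233, 233, 233, 233, 233, 233, 233, 233, 233, 233, 233, 233]
t=8: [22, 22, 22, 22, 22, 22, 22, 22, 22, 22, 22, 22]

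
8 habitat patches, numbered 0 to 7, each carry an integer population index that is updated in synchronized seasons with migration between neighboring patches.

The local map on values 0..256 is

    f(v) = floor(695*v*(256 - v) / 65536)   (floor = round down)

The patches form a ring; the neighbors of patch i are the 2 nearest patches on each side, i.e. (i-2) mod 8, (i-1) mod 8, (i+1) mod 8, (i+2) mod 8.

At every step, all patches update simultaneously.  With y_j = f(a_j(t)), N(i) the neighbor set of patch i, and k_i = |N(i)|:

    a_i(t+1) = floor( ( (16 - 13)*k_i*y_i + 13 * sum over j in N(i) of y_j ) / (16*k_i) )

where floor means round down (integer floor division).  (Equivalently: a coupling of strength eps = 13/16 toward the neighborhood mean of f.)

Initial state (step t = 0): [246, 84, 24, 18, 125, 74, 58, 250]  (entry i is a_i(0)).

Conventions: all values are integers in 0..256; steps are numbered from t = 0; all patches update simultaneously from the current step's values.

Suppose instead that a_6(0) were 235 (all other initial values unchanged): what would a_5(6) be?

Answer: a_5(6) = 159
Key observation: This trace re-runs the system from the modified initial state.

Derivation:
t=0: [246, 84, 24, 18, 125, 74, 235, 250]
t=1: [61, 58, 91, 115, 92, 84, 82, 78]
t=2: [141, 145, 147, 152, 158, 156, 147, 139]
t=3: [170, 169, 168, 167, 166, 167, 168, 169]
t=4: [155, 155, 156, 156, 156, 156, 156, 155]
t=5: [165, 165, 165, 165, 165, 165, 165, 165]
t=6: [159, 159, 159, 159, 159, 159, 159, 159]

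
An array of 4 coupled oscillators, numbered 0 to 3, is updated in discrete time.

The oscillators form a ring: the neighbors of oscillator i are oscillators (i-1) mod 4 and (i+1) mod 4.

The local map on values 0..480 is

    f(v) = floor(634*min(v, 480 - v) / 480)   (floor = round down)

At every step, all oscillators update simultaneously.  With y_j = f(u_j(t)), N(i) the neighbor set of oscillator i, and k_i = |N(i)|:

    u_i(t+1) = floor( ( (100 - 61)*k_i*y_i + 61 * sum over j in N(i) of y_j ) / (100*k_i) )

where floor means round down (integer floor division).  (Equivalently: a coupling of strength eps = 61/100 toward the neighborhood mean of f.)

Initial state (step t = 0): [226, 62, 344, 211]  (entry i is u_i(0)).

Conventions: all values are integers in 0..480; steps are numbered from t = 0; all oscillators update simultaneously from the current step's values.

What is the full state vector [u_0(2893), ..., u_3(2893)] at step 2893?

Answer: [310, 310, 310, 310]
Key observation: The state at step 9, [311, 311, 311, 311], reappears at step 17: the system is in a cycle of period 8 from step 9 on.  Therefore the state at step 2893 equals the state at step 9 + ((2893 - 9) mod 8) = 13, which is [310, 310, 310, 310].

Derivation:
t=0: [226, 62, 344, 211]
t=1: [225, 177, 179, 253]
t=2: [278, 253, 254, 279]
t=3: [275, 288, 288, 275]
t=4: [264, 258, 258, 264]
t=5: [287, 290, 290, 287]
t=6: [252, 251, 251, 252]
t=7: [301, 301, 301, 301]
t=8: [236, 236, 236, 236]
t=9: [311, 311, 311, 311]
t=10: [223, 223, 223, 223]
t=11: [294, 294, 294, 294]
t=12: [245, 245, 245, 245]
t=13: [310, 310, 310, 310]
t=14: [224, 224, 224, 224]
t=15: [295, 295, 295, 295]
t=16: [244, 244, 244, 244]
t=17: [311, 311, 311, 311]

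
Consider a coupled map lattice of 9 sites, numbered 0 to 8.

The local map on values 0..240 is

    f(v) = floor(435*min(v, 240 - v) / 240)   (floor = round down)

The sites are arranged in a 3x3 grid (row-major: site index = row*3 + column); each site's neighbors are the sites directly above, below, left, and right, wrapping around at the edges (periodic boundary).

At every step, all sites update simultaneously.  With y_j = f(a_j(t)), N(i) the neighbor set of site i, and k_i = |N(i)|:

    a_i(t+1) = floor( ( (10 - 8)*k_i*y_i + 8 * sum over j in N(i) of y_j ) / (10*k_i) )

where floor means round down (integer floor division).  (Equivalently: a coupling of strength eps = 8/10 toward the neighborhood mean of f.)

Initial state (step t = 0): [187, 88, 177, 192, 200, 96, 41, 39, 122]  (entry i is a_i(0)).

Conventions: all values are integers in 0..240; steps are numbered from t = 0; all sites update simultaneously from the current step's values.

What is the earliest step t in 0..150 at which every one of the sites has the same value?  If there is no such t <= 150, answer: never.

Answer: 14
Key observation: Synchronization is absorbing here: once all sites are equal they stay equal, and step 14 is the first all-equal step.

Derivation:
t=0: [187, 88, 177, 192, 200, 96, 41, 39, 122]  (not all equal)
t=1: [106, 102, 151, 100, 112, 132, 108, 117, 129]  (not all equal)
t=2: [182, 190, 186, 193, 195, 188, 196, 199, 192]  (not all equal)
t=3: [91, 89, 94, 88, 84, 88, 86, 82, 86]  (not all equal)
t=4: [161, 159, 161, 157, 155, 159, 156, 154, 157]  (not all equal)
t=5: [146, 148, 145, 149, 150, 148, 150, 151, 149]  (not all equal)
t=6: [167, 166, 167, 165, 164, 165, 164, 163, 165]  (not all equal)
t=7: [134, 134, 133, 135, 136, 134, 135, 136, 135]  (not all equal)
t=8: [191, 190, 191, 190, 190, 190, 190, 189, 190]  (not all equal)
t=9: [89, 89, 89, 89, 90, 89, 90, 90, 90]  (not all equal)
t=10: [161, 161, 161, 161, 161, 161, 162, 162, 162]  (not all equal)
t=11: [142, 142, 142, 142, 142, 142, 141, 141, 141]  (not all equal)
t=12: [177, 177, 177, 177, 177, 177, 178, 178, 178]  (not all equal)
t=13: [113, 113, 113, 113, 113, 113, 112, 112, 112]  (not all equal)
t=14: [203, 203, 203, 203, 203, 203, 203, 203, 203]  (all equal)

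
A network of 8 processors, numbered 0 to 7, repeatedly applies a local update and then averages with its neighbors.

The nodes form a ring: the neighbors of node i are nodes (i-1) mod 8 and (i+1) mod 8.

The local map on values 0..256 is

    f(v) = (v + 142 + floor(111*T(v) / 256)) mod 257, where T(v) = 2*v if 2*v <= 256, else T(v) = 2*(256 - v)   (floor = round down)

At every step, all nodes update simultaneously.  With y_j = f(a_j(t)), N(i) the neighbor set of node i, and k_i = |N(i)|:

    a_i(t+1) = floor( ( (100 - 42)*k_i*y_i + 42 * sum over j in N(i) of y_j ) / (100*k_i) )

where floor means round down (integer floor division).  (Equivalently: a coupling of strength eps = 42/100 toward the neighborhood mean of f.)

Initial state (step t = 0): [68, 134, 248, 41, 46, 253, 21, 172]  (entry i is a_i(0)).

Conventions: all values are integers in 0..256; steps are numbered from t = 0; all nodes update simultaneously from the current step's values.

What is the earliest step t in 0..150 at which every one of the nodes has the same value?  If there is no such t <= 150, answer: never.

Answer: 15
Key observation: Synchronization is absorbing here: once all nodes are equal they stay equal, and step 15 is the first all-equal step.

Derivation:
t=0: [68, 134, 248, 41, 46, 253, 21, 172]  (not all equal)
t=1: [59, 103, 152, 203, 206, 166, 161, 115]  (not all equal)
t=2: [183, 124, 117, 131, 132, 129, 122, 137]  (not all equal)
t=3: [126, 116, 110, 119, 124, 121, 117, 123]  (not all equal)
t=4: [114, 102, 95, 105, 112, 109, 106, 112]  (not all equal)
t=5: [91, 76, 68, 79, 90, 88, 85, 92]  (not all equal)
t=6: [48, 28, 18, 32, 47, 48, 46, 52]  (not all equal)
t=7: [224, 197, 184, 201, 223, 229, 230, 234]  (not all equal)
t=8: [135, 133, 131, 133, 135, 136, 137, 137]  (not all equal)
t=9: [124, 124, 124, 124, 124, 124, 125, 124]  (not all equal)
t=10: [116, 116, 116, 116, 116, 116, 117, 116]  (not all equal)
t=11: [101, 101, 101, 101, 101, 101, 102, 101]  (not all equal)
t=12: [73, 73, 73, 73, 73, 73, 74, 73]  (not all equal)
t=13: [21, 21, 21, 21, 21, 21, 22, 21]  (not all equal)
t=14: [181, 181, 181, 181, 181, 181, 182, 181]  (not all equal)
t=15: [131, 131, 131, 131, 131, 131, 131, 131]  (all equal)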